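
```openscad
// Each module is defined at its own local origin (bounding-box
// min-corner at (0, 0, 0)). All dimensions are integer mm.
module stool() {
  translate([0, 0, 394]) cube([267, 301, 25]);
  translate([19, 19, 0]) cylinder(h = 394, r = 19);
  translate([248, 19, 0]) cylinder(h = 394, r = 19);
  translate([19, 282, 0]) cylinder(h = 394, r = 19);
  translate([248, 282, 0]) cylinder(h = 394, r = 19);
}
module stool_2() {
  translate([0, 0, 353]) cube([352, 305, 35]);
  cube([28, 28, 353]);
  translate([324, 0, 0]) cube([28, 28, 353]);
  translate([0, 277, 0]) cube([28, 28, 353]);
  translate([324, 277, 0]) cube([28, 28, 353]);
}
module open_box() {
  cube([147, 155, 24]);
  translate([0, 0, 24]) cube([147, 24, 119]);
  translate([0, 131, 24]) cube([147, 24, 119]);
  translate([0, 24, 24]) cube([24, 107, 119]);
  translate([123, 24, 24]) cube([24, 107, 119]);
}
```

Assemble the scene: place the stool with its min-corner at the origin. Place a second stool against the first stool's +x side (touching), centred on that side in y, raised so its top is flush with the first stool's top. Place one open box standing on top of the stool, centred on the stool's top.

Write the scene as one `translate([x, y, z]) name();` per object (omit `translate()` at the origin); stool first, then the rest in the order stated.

stool();
translate([267, -2, 31]) stool_2();
translate([60, 73, 419]) open_box();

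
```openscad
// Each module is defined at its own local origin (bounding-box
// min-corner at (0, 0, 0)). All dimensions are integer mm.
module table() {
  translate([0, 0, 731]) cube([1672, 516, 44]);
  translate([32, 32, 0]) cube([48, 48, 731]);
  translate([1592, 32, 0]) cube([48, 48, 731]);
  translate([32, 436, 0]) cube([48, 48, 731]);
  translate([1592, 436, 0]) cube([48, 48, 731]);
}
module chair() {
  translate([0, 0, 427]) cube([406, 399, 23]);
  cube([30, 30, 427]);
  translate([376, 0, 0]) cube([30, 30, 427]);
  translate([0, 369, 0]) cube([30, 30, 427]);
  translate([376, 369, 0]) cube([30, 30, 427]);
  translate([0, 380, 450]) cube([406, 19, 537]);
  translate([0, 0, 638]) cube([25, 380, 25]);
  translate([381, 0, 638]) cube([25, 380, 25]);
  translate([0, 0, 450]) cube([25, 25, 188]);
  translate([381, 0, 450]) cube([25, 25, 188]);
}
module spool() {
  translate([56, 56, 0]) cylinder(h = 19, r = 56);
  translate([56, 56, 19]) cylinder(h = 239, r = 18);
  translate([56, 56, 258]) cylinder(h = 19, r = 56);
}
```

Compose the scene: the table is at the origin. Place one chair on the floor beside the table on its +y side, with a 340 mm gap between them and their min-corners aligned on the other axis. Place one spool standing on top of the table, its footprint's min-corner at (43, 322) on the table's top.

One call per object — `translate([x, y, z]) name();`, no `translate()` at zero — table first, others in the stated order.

table();
translate([0, 856, 0]) chair();
translate([43, 322, 775]) spool();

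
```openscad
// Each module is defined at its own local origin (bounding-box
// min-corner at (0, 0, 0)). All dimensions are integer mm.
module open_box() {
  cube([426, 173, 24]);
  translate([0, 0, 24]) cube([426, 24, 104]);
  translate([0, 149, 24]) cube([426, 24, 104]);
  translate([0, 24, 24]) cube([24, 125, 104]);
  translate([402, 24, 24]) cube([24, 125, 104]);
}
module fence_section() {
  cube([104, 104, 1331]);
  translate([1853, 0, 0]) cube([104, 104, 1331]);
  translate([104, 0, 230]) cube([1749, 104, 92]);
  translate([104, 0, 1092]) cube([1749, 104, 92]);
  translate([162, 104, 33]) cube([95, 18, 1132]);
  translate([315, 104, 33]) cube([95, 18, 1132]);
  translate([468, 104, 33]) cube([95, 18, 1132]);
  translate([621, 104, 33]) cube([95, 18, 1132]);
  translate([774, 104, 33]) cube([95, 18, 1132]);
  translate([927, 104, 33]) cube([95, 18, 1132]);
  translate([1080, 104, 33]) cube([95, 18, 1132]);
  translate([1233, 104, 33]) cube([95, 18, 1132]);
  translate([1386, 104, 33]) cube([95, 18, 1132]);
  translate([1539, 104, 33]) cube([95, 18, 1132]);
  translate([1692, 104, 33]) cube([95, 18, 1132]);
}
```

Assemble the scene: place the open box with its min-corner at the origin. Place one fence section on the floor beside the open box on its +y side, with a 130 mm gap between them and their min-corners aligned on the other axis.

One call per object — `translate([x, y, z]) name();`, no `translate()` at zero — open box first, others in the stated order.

open_box();
translate([0, 303, 0]) fence_section();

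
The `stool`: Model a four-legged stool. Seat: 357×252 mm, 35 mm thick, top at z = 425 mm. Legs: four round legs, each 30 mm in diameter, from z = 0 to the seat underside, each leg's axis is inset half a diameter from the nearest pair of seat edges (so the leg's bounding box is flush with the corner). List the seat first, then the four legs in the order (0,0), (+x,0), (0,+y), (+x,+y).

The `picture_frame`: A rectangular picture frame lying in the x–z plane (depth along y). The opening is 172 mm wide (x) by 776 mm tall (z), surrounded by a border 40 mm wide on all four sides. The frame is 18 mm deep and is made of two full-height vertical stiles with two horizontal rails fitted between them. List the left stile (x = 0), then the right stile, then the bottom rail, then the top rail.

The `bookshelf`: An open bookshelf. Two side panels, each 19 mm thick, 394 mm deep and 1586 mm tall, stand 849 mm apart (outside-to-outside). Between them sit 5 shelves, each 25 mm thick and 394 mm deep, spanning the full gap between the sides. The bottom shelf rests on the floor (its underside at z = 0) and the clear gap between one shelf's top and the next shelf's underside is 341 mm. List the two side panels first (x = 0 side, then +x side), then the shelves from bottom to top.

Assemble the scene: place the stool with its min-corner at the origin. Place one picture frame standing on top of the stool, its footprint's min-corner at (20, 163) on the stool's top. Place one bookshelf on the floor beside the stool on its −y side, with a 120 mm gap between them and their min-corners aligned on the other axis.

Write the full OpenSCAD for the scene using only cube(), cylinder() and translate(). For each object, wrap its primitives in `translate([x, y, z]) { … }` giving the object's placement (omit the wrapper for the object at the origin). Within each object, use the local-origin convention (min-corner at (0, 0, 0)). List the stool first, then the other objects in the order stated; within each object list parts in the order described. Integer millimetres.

translate([0, 0, 390]) cube([357, 252, 35]);
translate([15, 15, 0]) cylinder(h = 390, r = 15);
translate([342, 15, 0]) cylinder(h = 390, r = 15);
translate([15, 237, 0]) cylinder(h = 390, r = 15);
translate([342, 237, 0]) cylinder(h = 390, r = 15);
translate([20, 163, 425]) {
  cube([40, 18, 856]);
  translate([212, 0, 0]) cube([40, 18, 856]);
  translate([40, 0, 0]) cube([172, 18, 40]);
  translate([40, 0, 816]) cube([172, 18, 40]);
}
translate([0, -514, 0]) {
  cube([19, 394, 1586]);
  translate([830, 0, 0]) cube([19, 394, 1586]);
  translate([19, 0, 0]) cube([811, 394, 25]);
  translate([19, 0, 366]) cube([811, 394, 25]);
  translate([19, 0, 732]) cube([811, 394, 25]);
  translate([19, 0, 1098]) cube([811, 394, 25]);
  translate([19, 0, 1464]) cube([811, 394, 25]);
}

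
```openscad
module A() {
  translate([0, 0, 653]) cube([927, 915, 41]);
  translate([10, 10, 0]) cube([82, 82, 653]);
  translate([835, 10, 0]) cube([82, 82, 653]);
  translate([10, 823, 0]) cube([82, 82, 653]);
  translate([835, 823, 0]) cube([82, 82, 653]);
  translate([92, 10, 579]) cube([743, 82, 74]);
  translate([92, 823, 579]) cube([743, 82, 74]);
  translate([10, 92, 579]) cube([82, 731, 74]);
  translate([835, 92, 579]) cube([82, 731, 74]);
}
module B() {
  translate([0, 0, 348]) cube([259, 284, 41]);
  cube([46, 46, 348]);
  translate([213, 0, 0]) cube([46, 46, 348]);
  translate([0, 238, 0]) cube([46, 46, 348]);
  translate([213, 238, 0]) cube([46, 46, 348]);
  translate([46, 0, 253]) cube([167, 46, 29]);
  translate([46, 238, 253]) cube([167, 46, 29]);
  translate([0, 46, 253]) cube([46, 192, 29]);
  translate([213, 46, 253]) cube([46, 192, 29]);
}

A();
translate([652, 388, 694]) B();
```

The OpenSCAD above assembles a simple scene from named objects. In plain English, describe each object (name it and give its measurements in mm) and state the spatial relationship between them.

A is a table: top 927 mm (x) × 915 mm (y), 41 mm thick, upper face at z = 694 mm, on four 82×82 mm square legs, each inset 10 mm from the nearest pair of top edges, running from z = 0 to the bottom of the top. Four apron rails, 82 mm thick and 74 mm tall, run between adjacent legs with their top edges flush with the underside of the top and their outer faces flush with the legs' outer faces.

B is a four-legged stool. The seat is 259×284 mm, 41 mm thick, top at z = 389 mm. It stands on four square legs, each 46×46 mm in cross-section, from z = 0 to the seat underside, each flush with a corner of the seat. Four stretchers, 46 mm wide and 29 mm tall, connect adjacent legs with their undersides at z = 253 mm, each running between the inner faces of the legs it joins and aligned with the legs' outer faces on the other axis.

The stool is on top of the table.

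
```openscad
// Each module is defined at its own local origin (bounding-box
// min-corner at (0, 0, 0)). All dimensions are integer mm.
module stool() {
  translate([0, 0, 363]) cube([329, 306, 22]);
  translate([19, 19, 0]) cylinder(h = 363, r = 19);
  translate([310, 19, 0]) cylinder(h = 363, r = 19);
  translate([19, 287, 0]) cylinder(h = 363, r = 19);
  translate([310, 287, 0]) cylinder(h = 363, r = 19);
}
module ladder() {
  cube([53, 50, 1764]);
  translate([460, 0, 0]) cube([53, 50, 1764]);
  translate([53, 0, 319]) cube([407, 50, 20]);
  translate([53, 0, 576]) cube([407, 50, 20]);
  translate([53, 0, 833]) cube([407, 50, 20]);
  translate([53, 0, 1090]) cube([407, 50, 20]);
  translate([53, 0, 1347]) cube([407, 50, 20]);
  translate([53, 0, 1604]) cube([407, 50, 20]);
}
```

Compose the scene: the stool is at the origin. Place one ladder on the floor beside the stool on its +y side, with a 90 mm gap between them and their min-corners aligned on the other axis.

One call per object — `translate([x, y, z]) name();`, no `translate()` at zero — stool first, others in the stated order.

stool();
translate([0, 396, 0]) ladder();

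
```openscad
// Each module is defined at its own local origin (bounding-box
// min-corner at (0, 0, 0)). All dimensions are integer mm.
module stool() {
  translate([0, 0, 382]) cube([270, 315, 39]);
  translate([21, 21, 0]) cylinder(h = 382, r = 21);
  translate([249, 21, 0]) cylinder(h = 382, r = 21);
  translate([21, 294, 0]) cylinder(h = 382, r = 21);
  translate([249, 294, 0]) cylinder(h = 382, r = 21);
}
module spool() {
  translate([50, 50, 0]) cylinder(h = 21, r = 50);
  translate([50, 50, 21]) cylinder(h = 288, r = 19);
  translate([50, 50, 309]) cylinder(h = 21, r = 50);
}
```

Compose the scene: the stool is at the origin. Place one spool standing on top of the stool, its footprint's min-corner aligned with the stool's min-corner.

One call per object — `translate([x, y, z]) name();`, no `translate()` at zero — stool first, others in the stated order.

stool();
translate([0, 0, 421]) spool();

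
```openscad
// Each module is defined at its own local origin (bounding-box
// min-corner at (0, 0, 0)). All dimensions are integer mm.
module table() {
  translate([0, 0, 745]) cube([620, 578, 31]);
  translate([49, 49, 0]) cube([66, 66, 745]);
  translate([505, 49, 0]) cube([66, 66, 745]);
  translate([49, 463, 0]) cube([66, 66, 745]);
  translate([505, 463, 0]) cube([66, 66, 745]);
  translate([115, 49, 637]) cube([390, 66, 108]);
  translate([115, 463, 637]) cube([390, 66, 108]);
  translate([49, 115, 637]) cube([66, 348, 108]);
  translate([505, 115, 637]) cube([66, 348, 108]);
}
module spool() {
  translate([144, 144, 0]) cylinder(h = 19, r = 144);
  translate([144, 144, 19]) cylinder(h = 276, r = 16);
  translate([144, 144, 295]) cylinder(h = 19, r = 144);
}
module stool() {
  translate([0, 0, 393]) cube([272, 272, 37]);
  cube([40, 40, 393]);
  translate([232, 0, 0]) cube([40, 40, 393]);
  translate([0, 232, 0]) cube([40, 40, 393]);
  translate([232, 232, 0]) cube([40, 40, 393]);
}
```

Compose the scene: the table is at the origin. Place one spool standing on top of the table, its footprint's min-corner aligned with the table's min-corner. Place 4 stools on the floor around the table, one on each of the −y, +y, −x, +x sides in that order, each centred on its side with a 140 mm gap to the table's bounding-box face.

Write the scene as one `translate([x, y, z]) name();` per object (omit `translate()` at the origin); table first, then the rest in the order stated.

table();
translate([0, 0, 776]) spool();
translate([174, -412, 0]) stool();
translate([174, 718, 0]) stool();
translate([-412, 153, 0]) stool();
translate([760, 153, 0]) stool();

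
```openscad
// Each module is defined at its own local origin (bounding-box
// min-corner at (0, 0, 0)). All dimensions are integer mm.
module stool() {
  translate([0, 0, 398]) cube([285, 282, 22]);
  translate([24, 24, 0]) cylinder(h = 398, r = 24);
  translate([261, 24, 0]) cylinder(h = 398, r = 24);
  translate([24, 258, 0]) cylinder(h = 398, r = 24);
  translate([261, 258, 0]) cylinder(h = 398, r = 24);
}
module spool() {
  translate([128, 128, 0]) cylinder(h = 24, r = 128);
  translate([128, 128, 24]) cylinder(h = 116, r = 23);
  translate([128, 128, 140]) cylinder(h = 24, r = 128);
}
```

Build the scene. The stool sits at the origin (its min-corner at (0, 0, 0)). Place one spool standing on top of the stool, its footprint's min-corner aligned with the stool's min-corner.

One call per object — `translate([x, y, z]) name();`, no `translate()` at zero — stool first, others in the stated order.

stool();
translate([0, 0, 420]) spool();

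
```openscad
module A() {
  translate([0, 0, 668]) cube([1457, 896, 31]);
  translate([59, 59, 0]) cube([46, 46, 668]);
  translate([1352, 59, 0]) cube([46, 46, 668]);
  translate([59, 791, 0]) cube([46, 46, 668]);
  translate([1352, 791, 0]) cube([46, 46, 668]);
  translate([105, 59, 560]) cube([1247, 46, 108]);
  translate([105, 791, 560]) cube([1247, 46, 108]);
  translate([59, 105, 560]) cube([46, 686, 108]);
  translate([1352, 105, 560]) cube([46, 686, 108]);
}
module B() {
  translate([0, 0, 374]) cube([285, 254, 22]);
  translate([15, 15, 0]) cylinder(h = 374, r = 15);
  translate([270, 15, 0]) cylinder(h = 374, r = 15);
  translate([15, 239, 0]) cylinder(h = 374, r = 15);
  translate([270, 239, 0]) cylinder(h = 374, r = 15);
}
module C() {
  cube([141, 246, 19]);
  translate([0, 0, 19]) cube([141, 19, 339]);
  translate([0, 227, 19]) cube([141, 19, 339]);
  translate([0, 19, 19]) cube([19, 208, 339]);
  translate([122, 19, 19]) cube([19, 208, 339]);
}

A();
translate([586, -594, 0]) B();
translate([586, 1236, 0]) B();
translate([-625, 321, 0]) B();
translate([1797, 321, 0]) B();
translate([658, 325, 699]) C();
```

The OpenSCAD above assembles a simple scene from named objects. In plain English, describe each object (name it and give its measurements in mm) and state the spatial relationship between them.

A is a table with a 1457×896 mm rectangular top, 31 mm thick, top surface at z = 699 mm, supported by four 46×46 mm square legs, each inset 59 mm from the nearest pair of top edges, running from the floor. Four apron rails, 46 mm thick and 108 mm tall, run between adjacent legs with their top edges flush with the underside of the top and their outer faces flush with the legs' outer faces.

B is a four-legged stool. The seat is a 285×254×22 mm slab whose top surface is at z = 396 mm; four round legs, each 30 mm in diameter, run from the floor (z = 0) to the underside of the seat, each leg's axis is inset half a diameter from the nearest pair of seat edges (so the leg's bounding box is flush with the corner).

C is an open storage box with external size 141×246×358 mm and wall thickness 19 mm (the base is also 19 mm thick). The base covers the whole footprint; the four walls stand on the base, with the y-facing walls full-width and the x-facing walls fitting between their inner faces.

Four stools sit around the table at the −y, +y, −x, +x sides. The open box is on top of the table, centred.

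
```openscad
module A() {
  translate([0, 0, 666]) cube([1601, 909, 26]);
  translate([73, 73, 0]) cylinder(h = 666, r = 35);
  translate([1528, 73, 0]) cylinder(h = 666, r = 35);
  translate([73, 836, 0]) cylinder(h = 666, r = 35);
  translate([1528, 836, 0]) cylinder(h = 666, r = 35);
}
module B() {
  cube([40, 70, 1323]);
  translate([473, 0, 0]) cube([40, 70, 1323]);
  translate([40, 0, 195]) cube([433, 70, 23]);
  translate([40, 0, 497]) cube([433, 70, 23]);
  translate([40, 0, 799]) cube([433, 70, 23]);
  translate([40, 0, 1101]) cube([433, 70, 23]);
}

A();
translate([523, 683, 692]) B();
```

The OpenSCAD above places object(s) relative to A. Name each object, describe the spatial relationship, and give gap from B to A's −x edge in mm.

The ladder's min-x is at 523; the table's min-x is 0; gap = 523 mm.

A is a table. B is a ladder. The ladder is on top of the table. The gap from the ladder to the table's −x edge is 523 mm.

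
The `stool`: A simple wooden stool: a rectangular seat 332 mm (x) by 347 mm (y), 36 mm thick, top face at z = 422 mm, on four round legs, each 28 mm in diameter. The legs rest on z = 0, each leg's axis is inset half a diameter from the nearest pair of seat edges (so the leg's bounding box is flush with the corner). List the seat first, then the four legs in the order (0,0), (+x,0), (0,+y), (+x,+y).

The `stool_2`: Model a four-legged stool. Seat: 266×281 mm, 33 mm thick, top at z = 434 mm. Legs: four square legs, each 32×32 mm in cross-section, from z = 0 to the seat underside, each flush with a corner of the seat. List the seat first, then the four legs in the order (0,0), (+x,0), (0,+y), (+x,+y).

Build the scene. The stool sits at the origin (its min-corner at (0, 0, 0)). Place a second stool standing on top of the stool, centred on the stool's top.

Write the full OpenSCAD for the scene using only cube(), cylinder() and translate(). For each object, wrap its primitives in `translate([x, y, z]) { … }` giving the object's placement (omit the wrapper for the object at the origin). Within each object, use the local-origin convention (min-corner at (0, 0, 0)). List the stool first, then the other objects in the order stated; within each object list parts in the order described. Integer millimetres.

translate([0, 0, 386]) cube([332, 347, 36]);
translate([14, 14, 0]) cylinder(h = 386, r = 14);
translate([318, 14, 0]) cylinder(h = 386, r = 14);
translate([14, 333, 0]) cylinder(h = 386, r = 14);
translate([318, 333, 0]) cylinder(h = 386, r = 14);
translate([33, 33, 422]) {
  translate([0, 0, 401]) cube([266, 281, 33]);
  cube([32, 32, 401]);
  translate([234, 0, 0]) cube([32, 32, 401]);
  translate([0, 249, 0]) cube([32, 32, 401]);
  translate([234, 249, 0]) cube([32, 32, 401]);
}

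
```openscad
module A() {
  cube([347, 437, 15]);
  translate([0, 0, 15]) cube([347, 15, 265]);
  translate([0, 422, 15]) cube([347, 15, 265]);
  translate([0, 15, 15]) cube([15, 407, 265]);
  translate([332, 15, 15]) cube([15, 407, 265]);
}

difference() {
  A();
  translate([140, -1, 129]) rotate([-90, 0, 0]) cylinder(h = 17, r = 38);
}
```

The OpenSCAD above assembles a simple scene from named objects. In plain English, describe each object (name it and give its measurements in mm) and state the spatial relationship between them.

A is an open-topped rectangular box: outside dimensions 347×437×280 mm, with a uniform wall and base thickness of 15 mm. The base is a full 347×437 slab on the floor; four walls sit on top of the base. The front and back walls (the −y and +y sides) span the full width; the two side walls fit between them.

The open box has a circular hole of radius 38 mm through its front wall, centred at (x = 140, z = 129).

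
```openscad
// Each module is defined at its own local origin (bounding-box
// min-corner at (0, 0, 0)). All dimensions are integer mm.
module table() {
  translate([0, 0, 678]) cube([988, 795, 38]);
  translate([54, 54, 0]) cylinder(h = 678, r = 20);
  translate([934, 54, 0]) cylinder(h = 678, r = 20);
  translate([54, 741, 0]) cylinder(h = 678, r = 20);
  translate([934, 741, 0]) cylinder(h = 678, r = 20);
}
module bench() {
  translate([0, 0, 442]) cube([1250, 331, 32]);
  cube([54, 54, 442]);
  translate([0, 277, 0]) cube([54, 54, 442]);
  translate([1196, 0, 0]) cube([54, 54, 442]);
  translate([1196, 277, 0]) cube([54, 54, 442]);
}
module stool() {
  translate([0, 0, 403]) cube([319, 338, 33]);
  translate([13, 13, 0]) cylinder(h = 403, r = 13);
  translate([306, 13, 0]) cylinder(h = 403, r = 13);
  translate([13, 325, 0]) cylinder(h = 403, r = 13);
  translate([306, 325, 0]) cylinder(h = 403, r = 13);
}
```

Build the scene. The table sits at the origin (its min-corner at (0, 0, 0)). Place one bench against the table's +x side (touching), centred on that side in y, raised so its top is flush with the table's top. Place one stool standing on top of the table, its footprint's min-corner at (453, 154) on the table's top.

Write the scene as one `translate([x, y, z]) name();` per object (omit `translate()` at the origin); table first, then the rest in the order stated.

table();
translate([988, 232, 242]) bench();
translate([453, 154, 716]) stool();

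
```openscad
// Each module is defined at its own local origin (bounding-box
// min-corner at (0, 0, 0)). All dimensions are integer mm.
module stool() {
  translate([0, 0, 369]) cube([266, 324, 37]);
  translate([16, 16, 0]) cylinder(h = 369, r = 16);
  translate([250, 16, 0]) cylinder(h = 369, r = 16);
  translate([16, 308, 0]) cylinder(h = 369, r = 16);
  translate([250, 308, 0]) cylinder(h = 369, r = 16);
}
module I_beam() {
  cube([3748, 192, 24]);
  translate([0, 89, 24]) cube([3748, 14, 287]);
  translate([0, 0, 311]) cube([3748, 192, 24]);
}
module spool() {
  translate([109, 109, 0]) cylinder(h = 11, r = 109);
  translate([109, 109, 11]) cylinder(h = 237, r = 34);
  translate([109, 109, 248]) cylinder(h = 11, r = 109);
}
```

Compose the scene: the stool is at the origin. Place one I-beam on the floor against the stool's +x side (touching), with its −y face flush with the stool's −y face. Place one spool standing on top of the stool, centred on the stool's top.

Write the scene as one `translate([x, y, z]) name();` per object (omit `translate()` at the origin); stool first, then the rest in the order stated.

stool();
translate([266, 0, 0]) I_beam();
translate([24, 53, 406]) spool();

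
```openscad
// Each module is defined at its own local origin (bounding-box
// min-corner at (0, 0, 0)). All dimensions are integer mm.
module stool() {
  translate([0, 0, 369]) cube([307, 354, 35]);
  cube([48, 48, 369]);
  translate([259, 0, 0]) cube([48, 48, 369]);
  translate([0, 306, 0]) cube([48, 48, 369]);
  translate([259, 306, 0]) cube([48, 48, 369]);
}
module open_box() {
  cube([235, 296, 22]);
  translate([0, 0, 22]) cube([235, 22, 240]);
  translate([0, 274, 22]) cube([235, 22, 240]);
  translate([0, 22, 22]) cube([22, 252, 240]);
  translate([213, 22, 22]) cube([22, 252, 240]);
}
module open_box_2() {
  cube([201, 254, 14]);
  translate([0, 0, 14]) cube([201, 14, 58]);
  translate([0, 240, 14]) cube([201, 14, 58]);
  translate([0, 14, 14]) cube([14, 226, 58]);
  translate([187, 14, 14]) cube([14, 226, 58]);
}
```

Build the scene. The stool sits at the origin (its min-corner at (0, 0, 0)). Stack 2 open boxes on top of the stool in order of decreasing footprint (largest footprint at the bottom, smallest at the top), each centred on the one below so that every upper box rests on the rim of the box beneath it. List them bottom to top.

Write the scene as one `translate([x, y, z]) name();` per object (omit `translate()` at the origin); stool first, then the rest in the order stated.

stool();
translate([36, 29, 404]) open_box();
translate([53, 50, 666]) open_box_2();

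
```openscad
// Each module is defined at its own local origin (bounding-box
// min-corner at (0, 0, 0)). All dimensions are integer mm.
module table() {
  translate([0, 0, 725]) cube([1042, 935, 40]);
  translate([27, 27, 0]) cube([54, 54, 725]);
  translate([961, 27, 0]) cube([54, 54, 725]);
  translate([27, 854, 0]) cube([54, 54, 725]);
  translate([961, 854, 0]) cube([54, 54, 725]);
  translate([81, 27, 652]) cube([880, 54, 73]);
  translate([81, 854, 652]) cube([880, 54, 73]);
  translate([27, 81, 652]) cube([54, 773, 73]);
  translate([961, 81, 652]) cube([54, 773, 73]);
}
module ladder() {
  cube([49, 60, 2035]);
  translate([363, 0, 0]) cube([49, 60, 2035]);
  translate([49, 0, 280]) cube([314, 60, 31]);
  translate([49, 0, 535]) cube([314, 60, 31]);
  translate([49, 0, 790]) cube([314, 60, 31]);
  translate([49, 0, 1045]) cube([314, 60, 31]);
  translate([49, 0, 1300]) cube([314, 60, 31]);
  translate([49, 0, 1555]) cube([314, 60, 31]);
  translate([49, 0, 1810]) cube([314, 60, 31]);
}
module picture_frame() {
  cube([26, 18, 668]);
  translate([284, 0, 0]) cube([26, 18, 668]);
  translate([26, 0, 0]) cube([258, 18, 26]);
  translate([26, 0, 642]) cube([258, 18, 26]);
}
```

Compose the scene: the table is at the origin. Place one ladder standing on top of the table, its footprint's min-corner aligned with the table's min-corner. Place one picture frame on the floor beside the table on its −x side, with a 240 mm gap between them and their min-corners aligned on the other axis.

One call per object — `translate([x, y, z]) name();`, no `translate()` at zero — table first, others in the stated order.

table();
translate([0, 0, 765]) ladder();
translate([-550, 0, 0]) picture_frame();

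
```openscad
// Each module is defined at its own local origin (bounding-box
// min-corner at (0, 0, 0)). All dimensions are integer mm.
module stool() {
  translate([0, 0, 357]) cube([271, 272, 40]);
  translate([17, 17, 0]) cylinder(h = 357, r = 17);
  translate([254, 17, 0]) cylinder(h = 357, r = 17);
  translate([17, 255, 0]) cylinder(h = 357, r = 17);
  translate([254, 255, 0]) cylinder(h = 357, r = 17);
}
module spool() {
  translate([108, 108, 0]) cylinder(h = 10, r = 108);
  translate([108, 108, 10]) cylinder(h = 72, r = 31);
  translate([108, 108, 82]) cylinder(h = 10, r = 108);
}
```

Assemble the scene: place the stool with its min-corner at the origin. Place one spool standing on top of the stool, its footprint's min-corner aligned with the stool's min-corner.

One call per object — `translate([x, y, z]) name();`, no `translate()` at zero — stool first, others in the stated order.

stool();
translate([0, 0, 397]) spool();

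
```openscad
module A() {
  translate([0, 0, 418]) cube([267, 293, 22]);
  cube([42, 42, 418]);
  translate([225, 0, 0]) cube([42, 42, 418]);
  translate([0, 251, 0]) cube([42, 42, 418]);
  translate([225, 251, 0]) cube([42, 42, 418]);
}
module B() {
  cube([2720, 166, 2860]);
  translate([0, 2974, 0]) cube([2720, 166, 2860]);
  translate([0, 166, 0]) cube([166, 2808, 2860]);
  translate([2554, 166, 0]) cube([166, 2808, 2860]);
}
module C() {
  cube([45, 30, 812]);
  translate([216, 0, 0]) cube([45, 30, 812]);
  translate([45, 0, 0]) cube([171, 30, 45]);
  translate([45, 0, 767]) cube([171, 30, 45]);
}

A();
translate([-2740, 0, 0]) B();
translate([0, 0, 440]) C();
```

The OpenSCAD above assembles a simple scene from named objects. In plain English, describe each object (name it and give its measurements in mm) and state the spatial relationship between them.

A is a simple wooden stool: a rectangular seat 267 mm (x) by 293 mm (y), 22 mm thick, top face at z = 440 mm, on four square legs, each 42×42 mm in cross-section. The legs rest on z = 0, each flush with a corner of the seat.

B is the wall frame of a small rectangular building: four walls, each 2860 mm tall and 166 mm thick, enclosing a footprint 2720 mm (x) by 3140 mm (y) outside-to-outside, with no floor or roof. The front and back walls (the −y and +y sides) span the full width; the two side walls fit between them.

C is a picture frame with a 171×722 mm rectangular opening (x by z) and a uniform 45 mm border on every side. Frame depth is 30 mm along y. It is built from two vertical stiles running the full outside height and two horizontal rails spanning the gap between the stiles.

The house frame is on the floor beside the stool on its −x side. The picture frame is on top of the stool.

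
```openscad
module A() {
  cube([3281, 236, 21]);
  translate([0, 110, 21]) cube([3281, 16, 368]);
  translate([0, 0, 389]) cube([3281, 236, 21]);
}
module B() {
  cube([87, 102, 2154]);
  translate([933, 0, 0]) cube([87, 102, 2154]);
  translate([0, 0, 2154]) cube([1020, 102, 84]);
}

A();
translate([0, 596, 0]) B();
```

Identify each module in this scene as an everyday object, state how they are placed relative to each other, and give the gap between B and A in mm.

A is an I-beam. B is a door frame. The door frame is on the floor beside the I-beam on its +y side. The gap between the door frame and the I-beam is 360 mm.

The door frame's nearest face is 360 mm from the I-beam's +y face.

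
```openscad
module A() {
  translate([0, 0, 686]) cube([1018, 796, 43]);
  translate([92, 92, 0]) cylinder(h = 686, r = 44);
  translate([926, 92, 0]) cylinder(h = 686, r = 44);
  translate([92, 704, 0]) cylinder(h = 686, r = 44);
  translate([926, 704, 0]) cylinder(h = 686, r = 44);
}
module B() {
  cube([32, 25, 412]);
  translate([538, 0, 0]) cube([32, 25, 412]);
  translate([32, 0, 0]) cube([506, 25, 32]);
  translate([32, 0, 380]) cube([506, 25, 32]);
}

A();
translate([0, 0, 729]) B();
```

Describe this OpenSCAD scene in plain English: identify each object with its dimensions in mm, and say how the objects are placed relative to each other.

A is a table: top 1018 mm (x) × 796 mm (y), 43 mm thick, upper face at z = 729 mm, on four round legs of 88 mm diameter, each leg's bounding box inset 48 mm from the nearest pair of top edges, running from z = 0 to the bottom of the top.

B is a rectangular picture frame lying in the x–z plane (depth along y). The opening is 506 mm wide (x) by 348 mm tall (z), surrounded by a border 32 mm wide on all four sides. The frame is 25 mm deep and is made of two full-height vertical stiles with two horizontal rails fitted between them.

The picture frame is on top of the table.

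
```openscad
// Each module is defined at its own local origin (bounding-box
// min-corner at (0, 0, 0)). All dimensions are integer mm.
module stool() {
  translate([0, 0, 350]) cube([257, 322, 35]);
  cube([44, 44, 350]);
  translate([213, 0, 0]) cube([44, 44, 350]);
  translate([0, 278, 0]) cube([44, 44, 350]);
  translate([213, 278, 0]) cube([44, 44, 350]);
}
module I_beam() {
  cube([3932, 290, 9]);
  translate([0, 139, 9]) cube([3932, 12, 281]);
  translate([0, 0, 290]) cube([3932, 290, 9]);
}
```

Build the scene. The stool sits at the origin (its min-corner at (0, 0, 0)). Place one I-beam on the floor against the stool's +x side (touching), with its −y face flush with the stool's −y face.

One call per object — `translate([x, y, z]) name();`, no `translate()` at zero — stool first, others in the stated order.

stool();
translate([257, 0, 0]) I_beam();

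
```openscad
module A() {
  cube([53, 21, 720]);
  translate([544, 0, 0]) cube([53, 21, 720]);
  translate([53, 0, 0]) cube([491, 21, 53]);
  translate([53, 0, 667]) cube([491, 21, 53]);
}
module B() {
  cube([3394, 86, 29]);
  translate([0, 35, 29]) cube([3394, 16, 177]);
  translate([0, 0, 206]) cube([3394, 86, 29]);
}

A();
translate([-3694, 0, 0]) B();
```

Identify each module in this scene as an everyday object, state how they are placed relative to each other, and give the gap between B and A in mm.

The I-beam's nearest face is 300 mm from the picture frame's −x face.

A is a picture frame. B is an I-beam. The I-beam is on the floor beside the picture frame on its −x side. The gap between the I-beam and the picture frame is 300 mm.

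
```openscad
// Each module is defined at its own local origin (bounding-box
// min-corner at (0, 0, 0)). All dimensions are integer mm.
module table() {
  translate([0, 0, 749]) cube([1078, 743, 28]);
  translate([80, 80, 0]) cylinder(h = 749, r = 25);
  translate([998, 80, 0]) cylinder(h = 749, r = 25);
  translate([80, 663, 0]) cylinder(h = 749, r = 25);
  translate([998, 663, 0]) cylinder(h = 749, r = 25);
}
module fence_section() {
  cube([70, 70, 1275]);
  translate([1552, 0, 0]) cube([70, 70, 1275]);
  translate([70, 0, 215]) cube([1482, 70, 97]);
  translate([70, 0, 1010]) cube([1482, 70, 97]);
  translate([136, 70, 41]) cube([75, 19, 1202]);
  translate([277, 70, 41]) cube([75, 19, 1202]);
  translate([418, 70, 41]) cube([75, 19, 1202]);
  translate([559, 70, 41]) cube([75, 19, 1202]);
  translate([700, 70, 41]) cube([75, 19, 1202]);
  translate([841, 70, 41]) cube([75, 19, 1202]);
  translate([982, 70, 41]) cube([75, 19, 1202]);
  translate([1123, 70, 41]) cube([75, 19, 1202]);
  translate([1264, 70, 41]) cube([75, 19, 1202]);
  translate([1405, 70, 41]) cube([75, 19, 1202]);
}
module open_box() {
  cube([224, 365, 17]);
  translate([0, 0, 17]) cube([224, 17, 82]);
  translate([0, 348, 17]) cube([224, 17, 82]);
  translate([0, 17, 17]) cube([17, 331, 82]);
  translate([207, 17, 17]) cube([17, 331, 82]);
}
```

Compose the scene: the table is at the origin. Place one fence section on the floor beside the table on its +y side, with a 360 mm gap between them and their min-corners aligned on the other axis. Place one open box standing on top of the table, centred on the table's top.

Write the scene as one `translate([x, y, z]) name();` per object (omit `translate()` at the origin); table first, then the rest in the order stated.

table();
translate([0, 1103, 0]) fence_section();
translate([427, 189, 777]) open_box();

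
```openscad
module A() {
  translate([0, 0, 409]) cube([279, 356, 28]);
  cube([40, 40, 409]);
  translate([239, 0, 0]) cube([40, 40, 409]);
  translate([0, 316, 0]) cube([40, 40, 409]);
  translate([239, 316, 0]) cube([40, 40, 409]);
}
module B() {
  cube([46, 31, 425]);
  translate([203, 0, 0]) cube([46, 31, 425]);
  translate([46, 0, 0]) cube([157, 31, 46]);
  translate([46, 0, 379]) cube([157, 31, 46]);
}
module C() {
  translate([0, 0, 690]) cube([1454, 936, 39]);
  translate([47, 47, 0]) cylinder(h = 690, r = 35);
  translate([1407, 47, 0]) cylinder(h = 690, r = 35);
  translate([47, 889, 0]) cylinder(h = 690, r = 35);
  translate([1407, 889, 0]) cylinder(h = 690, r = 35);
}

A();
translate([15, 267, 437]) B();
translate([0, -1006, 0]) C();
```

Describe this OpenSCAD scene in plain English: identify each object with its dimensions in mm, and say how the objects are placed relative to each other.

A is a simple wooden stool: a rectangular seat 279 mm (x) by 356 mm (y), 28 mm thick, top face at z = 437 mm, on four square legs, each 40×40 mm in cross-section. The legs rest on z = 0, each flush with a corner of the seat.

B is a picture frame with a 157×333 mm rectangular opening (x by z) and a uniform 46 mm border on every side. Frame depth is 31 mm along y. It is built from two vertical stiles running the full outside height and two horizontal rails spanning the gap between the stiles.

C is a rectangular dining table. The top is 1454×936×39 mm with its upper surface at z = 729 mm. It stands on four round legs of 70 mm diameter, each leg's bounding box inset 12 mm from the nearest pair of top edges, running from the floor to the underside of the top.

The picture frame is on top of the stool. The table is on the floor beside the stool on its −y side.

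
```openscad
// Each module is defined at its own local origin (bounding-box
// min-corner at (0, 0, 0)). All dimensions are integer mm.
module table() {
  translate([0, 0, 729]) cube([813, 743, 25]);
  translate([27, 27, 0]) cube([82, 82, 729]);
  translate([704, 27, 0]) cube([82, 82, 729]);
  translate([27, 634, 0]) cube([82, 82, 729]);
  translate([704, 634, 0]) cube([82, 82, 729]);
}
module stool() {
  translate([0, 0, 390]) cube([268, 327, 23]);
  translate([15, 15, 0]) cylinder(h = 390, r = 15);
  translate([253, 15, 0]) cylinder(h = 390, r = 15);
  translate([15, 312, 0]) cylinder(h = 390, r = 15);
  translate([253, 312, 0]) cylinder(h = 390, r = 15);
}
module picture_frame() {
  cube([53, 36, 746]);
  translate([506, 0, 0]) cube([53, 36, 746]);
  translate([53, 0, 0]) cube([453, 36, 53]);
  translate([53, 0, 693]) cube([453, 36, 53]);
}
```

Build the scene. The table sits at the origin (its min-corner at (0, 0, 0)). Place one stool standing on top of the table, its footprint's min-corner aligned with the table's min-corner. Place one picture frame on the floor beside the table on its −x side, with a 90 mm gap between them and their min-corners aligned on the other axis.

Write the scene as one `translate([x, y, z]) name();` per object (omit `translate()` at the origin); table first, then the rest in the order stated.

table();
translate([0, 0, 754]) stool();
translate([-649, 0, 0]) picture_frame();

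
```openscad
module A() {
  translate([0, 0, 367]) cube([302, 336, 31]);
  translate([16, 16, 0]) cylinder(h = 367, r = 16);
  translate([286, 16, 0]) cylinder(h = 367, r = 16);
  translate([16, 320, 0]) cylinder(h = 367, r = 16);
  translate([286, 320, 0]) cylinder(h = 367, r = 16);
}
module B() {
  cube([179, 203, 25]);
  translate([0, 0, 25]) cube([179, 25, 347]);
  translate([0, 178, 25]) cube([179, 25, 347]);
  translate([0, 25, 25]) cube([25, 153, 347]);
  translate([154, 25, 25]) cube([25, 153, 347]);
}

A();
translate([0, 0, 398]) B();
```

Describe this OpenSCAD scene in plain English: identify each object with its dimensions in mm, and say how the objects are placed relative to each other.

A is a four-legged stool. The seat is a 302×336×31 mm slab whose top surface is at z = 398 mm; four round legs, each 32 mm in diameter, run from the floor (z = 0) to the underside of the seat, each leg's axis is inset half a diameter from the nearest pair of seat edges (so the leg's bounding box is flush with the corner).

B is an open storage box with external size 179×203×372 mm and wall thickness 25 mm (the base is also 25 mm thick). The base covers the whole footprint; the four walls stand on the base, with the y-facing walls full-width and the x-facing walls fitting between their inner faces.

The open box is on top of the stool.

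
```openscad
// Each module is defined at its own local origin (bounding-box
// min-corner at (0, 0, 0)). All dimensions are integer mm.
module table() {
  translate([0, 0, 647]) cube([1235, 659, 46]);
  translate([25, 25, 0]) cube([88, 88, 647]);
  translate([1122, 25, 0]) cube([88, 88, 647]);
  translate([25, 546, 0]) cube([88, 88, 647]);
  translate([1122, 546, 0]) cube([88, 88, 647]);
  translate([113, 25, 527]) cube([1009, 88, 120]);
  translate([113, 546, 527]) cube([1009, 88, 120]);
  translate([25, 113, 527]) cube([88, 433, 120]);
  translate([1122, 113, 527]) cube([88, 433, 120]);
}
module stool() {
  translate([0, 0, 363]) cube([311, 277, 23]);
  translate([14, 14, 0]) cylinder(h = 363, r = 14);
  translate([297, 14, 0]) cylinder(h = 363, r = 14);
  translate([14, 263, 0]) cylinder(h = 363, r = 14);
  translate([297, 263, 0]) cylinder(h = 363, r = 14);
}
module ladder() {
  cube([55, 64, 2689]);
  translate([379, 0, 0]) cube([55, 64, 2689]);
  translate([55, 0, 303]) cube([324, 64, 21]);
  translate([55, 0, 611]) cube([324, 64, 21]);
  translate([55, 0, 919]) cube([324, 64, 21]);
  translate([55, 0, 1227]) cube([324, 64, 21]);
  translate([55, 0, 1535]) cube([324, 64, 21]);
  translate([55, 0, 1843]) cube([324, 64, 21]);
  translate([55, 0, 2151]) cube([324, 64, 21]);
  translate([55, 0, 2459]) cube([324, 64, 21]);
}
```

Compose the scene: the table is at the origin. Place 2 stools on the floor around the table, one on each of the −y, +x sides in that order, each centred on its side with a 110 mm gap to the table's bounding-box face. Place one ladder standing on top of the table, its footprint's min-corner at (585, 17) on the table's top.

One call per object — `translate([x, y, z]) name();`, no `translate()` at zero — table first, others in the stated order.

table();
translate([462, -387, 0]) stool();
translate([1345, 191, 0]) stool();
translate([585, 17, 693]) ladder();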